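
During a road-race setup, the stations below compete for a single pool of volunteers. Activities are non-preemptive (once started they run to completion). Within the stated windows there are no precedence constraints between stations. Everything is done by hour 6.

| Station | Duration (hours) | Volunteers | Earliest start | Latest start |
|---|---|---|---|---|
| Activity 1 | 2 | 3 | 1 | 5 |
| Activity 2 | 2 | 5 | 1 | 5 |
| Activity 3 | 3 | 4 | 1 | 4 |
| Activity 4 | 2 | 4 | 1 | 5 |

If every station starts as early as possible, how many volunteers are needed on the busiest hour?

Early-start schedule: Activity 1@1, Activity 2@1, Activity 3@1, Activity 4@1.
Load per hour: hour 1: 16, hour 2: 16, hour 3: 4, hour 4: 0, hour 5: 0, hour 6: 0.
Peak is 16.

16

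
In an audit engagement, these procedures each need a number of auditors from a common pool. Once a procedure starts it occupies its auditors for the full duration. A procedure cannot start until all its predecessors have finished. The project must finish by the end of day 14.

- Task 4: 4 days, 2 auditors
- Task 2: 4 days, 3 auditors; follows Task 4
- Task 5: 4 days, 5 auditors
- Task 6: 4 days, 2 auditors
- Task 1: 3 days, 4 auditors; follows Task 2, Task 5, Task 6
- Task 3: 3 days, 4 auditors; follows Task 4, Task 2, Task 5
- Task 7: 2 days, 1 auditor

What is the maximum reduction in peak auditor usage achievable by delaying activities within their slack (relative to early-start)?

Early-start peak: d1:10  d2:10  d3:9  d4:9  d5:3  d6:3  d7:3  d8:3  d9:8  d10:8  d11:8  d12:0  d13:0  d14:0 ⇒ 10.
Leveled (Task 4@1, Task 2@5, Task 5@1, Task 6@5, Task 1@9, Task 3@12, Task 7@5): d1:7  d2:7  d3:7  d4:7  d5:6  d6:6  d7:5  d8:5  d9:4  d10:4  d11:4  d12:4  d13:4  d14:4 ⇒ 7.
Reduction 10 − 7 = 3.

3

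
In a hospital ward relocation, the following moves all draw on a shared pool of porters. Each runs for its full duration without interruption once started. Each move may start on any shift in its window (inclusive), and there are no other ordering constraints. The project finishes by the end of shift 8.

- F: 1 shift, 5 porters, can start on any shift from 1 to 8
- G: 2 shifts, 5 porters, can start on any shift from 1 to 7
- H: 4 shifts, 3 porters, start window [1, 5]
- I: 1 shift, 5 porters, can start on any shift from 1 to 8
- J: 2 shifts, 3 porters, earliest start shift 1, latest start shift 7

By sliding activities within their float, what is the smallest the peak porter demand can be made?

Early-start (F@1, G@1, H@1, I@1, J@1) gives peak 21: s1:21  s2:11  s3:3  s4:3  s5:0  s6:0  s7:0  s8:0.
Shift G→2, H→4, I→8, J→4.
Schedule F@1, G@2, H@4, I@8, J@4: s1:5  s2:5  s3:5  s4:6  s5:6  s6:3  s7:3  s8:5 — peak 6.

6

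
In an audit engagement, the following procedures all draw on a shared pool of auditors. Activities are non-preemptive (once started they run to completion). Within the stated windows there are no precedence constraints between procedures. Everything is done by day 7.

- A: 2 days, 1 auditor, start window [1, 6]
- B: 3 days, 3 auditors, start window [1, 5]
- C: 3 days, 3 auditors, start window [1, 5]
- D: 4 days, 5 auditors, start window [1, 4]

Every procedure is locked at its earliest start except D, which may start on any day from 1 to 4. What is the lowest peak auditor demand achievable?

7

D@1: d1:12  d2:12  d3:11  d4:5  d5:0  d6:0  d7:0 → peak 12
D@2: d1:7  d2:12  d3:11  d4:5  d5:5  d6:0  d7:0 → peak 12
D@3: d1:7  d2:7  d3:11  d4:5  d5:5  d6:5  d7:0 → peak 11
D@4: d1:7  d2:7  d3:6  d4:5  d5:5  d6:5  d7:5 → peak 7
Best is D@4, peak 7.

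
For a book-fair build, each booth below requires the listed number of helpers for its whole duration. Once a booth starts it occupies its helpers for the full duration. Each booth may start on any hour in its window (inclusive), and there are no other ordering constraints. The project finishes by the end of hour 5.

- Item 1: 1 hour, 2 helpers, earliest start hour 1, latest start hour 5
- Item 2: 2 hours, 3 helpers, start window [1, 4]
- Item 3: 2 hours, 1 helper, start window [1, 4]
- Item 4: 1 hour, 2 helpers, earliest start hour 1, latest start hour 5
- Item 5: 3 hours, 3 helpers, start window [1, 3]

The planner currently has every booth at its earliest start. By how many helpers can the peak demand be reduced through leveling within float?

Early-start peak: h1:11  h2:7  h3:3  h4:0  h5:0 ⇒ 11.
Leveled (Item 1@1, Item 2@1, Item 3@2, Item 4@4, Item 5@3): h1:5  h2:4  h3:4  h4:5  h5:3 ⇒ 5.
Reduction 11 − 5 = 6.

6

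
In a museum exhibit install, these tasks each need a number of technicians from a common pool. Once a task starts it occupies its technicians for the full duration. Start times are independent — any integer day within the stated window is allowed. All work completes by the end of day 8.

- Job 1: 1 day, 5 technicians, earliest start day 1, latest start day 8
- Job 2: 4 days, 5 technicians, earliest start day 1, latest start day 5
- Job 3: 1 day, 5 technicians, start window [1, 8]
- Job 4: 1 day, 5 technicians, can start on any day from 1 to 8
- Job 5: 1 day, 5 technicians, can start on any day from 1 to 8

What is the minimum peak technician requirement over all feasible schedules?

5

Early-start (Job 1@1, Job 2@1, Job 3@1, Job 4@1, Job 5@1) gives peak 25: d1:25  d2:5  d3:5  d4:5  d5:0  d6:0  d7:0  d8:0.
Shift Job 2→2, Job 3→6, Job 4→7, Job 5→8.
Schedule Job 1@1, Job 2@2, Job 3@6, Job 4@7, Job 5@8: d1:5  d2:5  d3:5  d4:5  d5:5  d6:5  d7:5  d8:5 — peak 5.
Total technician-days = 40 over 8 days ⇒ peak ≥ ⌈40/8⌉ = 5, so 5 is optimal.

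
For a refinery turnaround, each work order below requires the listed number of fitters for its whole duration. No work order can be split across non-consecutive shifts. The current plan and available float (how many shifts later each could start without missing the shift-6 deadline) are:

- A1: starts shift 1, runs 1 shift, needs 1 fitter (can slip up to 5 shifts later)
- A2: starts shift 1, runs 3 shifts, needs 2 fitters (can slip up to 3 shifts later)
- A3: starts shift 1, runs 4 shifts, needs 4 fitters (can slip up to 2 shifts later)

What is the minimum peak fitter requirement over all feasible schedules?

Early-start (A1@1, A2@1, A3@1) gives peak 7: s1:7  s2:6  s3:6  s4:4  s5:0  s6:0.
Shift A3→2.
Schedule A1@1, A2@1, A3@2: s1:3  s2:6  s3:6  s4:4  s5:4  s6:0 — peak 6.

6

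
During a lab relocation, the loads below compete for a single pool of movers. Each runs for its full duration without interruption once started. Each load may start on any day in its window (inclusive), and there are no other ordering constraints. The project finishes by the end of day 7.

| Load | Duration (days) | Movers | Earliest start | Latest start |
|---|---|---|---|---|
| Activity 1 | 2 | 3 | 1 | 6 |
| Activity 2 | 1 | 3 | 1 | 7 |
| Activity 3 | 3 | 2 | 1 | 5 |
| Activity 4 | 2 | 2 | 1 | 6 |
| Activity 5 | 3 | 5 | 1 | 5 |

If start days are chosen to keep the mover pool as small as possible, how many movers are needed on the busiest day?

5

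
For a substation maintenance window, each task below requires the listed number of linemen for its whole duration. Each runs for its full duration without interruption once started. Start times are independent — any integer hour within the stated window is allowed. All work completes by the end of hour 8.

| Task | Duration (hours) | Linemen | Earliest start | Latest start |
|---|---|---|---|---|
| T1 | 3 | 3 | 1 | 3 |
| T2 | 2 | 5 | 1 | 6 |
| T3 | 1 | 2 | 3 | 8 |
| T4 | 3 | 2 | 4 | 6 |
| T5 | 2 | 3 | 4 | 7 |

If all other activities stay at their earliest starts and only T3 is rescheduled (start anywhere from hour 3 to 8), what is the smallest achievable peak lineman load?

T3@3: h1:8  h2:8  h3:5  h4:5  h5:5  h6:2  h7:0  h8:0 → peak 8
T3@4: h1:8  h2:8  h3:3  h4:7  h5:5  h6:2  h7:0  h8:0 → peak 8
T3@5: h1:8  h2:8  h3:3  h4:5  h5:7  h6:2  h7:0  h8:0 → peak 8
T3@6: h1:8  h2:8  h3:3  h4:5  h5:5  h6:4  h7:0  h8:0 → peak 8
T3@7: h1:8  h2:8  h3:3  h4:5  h5:5  h6:2  h7:2  h8:0 → peak 8
T3@8: h1:8  h2:8  h3:3  h4:5  h5:5  h6:2  h7:0  h8:2 → peak 8
Best is T3@3, peak 8.

8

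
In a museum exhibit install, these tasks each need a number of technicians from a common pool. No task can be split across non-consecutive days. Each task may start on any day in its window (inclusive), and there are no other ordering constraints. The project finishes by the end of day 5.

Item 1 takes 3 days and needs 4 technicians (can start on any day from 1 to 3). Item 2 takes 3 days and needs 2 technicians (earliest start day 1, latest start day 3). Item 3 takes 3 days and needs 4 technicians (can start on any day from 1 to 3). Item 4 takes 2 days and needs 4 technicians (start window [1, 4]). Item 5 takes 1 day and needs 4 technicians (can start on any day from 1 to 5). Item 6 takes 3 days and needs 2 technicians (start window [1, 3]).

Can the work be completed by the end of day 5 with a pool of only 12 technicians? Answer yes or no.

Schedule Item 1@1, Item 2@1, Item 3@1, Item 4@4, Item 5@4, Item 6@1: d1:12  d2:12  d3:12  d4:8  d5:4 — peak 12 ≤ 12.

yes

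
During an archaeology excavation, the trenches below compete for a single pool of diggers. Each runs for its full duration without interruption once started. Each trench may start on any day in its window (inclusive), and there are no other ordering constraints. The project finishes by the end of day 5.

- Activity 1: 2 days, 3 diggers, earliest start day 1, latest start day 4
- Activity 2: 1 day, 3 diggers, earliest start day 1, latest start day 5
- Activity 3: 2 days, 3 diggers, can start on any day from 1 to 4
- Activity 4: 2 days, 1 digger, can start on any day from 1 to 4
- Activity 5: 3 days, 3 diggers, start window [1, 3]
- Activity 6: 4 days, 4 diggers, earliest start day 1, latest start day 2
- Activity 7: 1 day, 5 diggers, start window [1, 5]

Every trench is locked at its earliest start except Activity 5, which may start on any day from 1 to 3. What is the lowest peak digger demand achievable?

Activity 5@1: d1:22  d2:14  d3:7  d4:4  d5:0 → peak 22
Activity 5@2: d1:19  d2:14  d3:7  d4:7  d5:0 → peak 19
Activity 5@3: d1:19  d2:11  d3:7  d4:7  d5:3 → peak 19
Best is Activity 5@2, peak 19.

19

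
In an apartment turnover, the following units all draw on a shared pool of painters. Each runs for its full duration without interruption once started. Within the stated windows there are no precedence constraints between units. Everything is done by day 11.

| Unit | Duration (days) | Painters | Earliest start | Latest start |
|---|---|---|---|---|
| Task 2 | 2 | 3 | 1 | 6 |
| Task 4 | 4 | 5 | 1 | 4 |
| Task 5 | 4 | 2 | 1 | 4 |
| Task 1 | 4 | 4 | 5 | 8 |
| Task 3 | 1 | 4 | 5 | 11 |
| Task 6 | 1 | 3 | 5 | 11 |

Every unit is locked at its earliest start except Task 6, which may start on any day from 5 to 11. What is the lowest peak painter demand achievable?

Task 6@5: d1:10  d2:10  d3:7  d4:7  d5:11  d6:4  d7:4  d8:4  d9:0  d10:0  d11:0 → peak 11
Task 6@6: d1:10  d2:10  d3:7  d4:7  d5:8  d6:7  d7:4  d8:4  d9:0  d10:0  d11:0 → peak 10
Task 6@7: d1:10  d2:10  d3:7  d4:7  d5:8  d6:4  d7:7  d8:4  d9:0  d10:0  d11:0 → peak 10
Task 6@8: d1:10  d2:10  d3:7  d4:7  d5:8  d6:4  d7:4  d8:7  d9:0  d10:0  d11:0 → peak 10
Task 6@9: d1:10  d2:10  d3:7  d4:7  d5:8  d6:4  d7:4  d8:4  d9:3  d10:0  d11:0 → peak 10
Task 6@10: d1:10  d2:10  d3:7  d4:7  d5:8  d6:4  d7:4  d8:4  d9:0  d10:3  d11:0 → peak 10
Task 6@11: d1:10  d2:10  d3:7  d4:7  d5:8  d6:4  d7:4  d8:4  d9:0  d10:0  d11:3 → peak 10
Best is Task 6@6, peak 10.

10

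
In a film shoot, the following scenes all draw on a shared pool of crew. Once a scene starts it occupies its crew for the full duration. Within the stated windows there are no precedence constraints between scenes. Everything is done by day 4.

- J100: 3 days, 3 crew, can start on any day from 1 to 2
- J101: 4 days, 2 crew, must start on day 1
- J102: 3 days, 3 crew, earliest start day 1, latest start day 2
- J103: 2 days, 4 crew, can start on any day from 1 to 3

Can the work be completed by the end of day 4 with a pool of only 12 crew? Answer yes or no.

yes

Schedule J100@1, J101@1, J102@1, J103@1: d1:12  d2:12  d3:8  d4:2 — peak 12 ≤ 12.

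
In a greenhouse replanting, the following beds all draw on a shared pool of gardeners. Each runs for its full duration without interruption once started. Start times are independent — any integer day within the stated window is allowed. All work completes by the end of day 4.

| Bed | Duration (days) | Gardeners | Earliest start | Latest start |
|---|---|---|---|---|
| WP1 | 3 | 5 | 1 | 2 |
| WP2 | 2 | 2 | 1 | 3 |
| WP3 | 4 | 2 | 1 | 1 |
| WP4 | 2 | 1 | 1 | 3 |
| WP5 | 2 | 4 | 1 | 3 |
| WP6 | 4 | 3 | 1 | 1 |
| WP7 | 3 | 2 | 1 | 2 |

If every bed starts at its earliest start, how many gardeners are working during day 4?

5

At early start, day 4 has: WP3, WP6.
Demand: 2 + 3 = 5.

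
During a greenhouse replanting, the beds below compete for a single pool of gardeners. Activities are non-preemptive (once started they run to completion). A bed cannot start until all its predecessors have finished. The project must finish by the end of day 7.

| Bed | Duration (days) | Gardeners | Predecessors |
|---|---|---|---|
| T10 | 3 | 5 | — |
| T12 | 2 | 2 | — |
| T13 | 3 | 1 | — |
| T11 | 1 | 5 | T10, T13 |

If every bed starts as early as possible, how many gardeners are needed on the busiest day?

8

Early-start schedule: T10@1, T12@1, T13@1, T11@4.
Load per day: day 1: 8, day 2: 8, day 3: 6, day 4: 5, day 5: 0, day 6: 0, day 7: 0.
Peak is 8.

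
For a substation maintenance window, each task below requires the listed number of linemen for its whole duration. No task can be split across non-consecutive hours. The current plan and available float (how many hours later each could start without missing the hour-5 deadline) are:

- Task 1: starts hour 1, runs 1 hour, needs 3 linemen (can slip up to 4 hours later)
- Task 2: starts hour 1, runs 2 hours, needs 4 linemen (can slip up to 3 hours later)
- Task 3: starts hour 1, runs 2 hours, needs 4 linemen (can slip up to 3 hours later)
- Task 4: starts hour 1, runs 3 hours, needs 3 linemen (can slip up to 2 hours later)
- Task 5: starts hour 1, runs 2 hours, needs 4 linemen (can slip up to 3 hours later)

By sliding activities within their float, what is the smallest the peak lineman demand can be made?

8

Early-start (Task 1@1, Task 2@1, Task 3@1, Task 4@1, Task 5@1) gives peak 18: h1:18  h2:15  h3:3  h4:0  h5:0.
Shift Task 3→2, Task 4→3, Task 5→4.
Schedule Task 1@1, Task 2@1, Task 3@2, Task 4@3, Task 5@4: h1:7  h2:8  h3:7  h4:7  h5:7 — peak 8.
Total lineman-hours = 36 over 5 hours ⇒ peak ≥ ⌈36/5⌉ = 8, so 8 is optimal.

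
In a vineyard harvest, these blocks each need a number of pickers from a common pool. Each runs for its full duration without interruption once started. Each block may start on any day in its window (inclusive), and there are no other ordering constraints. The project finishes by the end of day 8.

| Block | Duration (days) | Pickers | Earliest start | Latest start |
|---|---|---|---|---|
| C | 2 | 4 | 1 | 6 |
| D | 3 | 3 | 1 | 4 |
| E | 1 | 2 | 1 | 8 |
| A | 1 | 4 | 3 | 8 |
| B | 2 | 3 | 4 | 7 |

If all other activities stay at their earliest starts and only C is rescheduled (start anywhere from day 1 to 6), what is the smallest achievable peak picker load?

C@1: d1:9  d2:7  d3:7  d4:3  d5:3  d6:0  d7:0  d8:0 → peak 9
C@2: d1:5  d2:7  d3:11  d4:3  d5:3  d6:0  d7:0  d8:0 → peak 11
C@3: d1:5  d2:3  d3:11  d4:7  d5:3  d6:0  d7:0  d8:0 → peak 11
C@4: d1:5  d2:3  d3:7  d4:7  d5:7  d6:0  d7:0  d8:0 → peak 7
C@5: d1:5  d2:3  d3:7  d4:3  d5:7  d6:4  d7:0  d8:0 → peak 7
C@6: d1:5  d2:3  d3:7  d4:3  d5:3  d6:4  d7:4  d8:0 → peak 7
Best is C@4, peak 7.

7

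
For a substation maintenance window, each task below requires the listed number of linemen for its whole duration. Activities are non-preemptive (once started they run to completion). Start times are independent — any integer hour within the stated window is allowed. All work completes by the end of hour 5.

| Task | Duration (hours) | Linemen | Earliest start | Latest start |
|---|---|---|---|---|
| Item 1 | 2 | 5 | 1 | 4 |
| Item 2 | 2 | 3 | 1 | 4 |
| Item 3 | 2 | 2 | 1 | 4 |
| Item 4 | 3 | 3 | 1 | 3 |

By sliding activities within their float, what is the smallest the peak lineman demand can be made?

7

Early-start (Item 1@1, Item 2@1, Item 3@1, Item 4@1) gives peak 13: h1:13  h2:13  h3:3  h4:0  h5:0.
Shift Item 2→3, Item 4→3.
Schedule Item 1@1, Item 2@3, Item 3@1, Item 4@3: h1:7  h2:7  h3:6  h4:6  h5:3 — peak 7.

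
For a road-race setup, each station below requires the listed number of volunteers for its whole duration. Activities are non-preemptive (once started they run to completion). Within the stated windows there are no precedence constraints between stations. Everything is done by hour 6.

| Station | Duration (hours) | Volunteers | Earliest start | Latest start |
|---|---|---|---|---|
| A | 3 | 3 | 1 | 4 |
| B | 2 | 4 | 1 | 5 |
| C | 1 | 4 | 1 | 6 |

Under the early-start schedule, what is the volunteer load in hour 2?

At early start, hour 2 has: A, B.
Demand: 3 + 4 = 7.

7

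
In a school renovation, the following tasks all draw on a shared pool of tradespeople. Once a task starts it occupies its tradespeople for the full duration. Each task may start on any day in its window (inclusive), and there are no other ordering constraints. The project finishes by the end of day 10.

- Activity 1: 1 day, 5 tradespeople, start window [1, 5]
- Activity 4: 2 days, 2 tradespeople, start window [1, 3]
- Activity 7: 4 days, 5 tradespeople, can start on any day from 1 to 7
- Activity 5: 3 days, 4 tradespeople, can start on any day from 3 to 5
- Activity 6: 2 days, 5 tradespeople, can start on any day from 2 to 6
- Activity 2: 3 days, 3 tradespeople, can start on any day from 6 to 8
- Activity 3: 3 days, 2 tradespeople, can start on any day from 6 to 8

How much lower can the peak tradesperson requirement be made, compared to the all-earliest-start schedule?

Early-start peak: d1:12  d2:12  d3:14  d4:9  d5:4  d6:5  d7:5  d8:5  d9:0  d10:0 ⇒ 14.
Leveled (Activity 1@1, Activity 4@1, Activity 7@2, Activity 5@3, Activity 6@6, Activity 2@6, Activity 3@8): d1:7  d2:7  d3:9  d4:9  d5:9  d6:8  d7:8  d8:5  d9:2  d10:2 ⇒ 9.
Reduction 14 − 9 = 5.

5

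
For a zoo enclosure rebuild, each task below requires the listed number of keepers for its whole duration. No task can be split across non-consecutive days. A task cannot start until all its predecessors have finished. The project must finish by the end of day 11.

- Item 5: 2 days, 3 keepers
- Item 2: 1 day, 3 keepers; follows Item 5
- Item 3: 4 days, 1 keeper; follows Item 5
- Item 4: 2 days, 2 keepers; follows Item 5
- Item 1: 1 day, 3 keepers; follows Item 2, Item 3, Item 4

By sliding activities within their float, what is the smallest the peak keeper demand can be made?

Early-start (Item 5@1, Item 2@3, Item 3@3, Item 4@3, Item 1@7) gives peak 6: d1:3  d2:3  d3:6  d4:3  d5:1  d6:1  d7:3  d8:0  d9:0  d10:0  d11:0.
Shift Item 3→4, Item 4→4, Item 1→8.
Schedule Item 5@1, Item 2@3, Item 3@4, Item 4@4, Item 1@8: d1:3  d2:3  d3:3  d4:3  d5:3  d6:1  d7:1  d8:3  d9:0  d10:0  d11:0 — peak 3.

3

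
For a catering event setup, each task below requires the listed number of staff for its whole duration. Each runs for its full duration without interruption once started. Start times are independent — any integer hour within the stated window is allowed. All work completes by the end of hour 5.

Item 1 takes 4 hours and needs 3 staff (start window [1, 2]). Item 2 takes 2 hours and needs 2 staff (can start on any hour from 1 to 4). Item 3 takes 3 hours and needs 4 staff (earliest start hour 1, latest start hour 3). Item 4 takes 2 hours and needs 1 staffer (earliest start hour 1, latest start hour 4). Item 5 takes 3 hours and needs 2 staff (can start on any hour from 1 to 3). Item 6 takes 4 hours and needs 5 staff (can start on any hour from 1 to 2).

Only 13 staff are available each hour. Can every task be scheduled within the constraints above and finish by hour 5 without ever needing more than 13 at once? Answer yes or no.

no

The minimum achievable peak is 14; 13 < 14, so no feasible schedule stays within the cap.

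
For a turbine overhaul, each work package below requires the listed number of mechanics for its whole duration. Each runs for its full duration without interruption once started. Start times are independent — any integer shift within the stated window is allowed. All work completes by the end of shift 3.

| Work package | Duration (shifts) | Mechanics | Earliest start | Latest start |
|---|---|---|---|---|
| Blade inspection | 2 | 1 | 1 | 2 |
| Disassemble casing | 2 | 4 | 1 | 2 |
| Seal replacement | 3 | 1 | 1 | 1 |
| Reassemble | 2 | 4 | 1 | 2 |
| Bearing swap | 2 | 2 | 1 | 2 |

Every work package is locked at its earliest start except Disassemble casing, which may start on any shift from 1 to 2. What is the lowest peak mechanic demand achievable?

Disassemble casing@1: s1:12  s2:12  s3:1 → peak 12
Disassemble casing@2: s1:8  s2:12  s3:5 → peak 12
Best is Disassemble casing@1, peak 12.

12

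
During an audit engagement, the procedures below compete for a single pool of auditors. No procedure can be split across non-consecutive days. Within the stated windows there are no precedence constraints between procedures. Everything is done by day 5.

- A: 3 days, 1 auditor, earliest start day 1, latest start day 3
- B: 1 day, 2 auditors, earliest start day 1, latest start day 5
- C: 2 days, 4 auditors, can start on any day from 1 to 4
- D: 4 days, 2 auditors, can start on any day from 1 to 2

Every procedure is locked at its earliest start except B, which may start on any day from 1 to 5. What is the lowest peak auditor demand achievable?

7

B@1: d1:9  d2:7  d3:3  d4:2  d5:0 → peak 9
B@2: d1:7  d2:9  d3:3  d4:2  d5:0 → peak 9
B@3: d1:7  d2:7  d3:5  d4:2  d5:0 → peak 7
B@4: d1:7  d2:7  d3:3  d4:4  d5:0 → peak 7
B@5: d1:7  d2:7  d3:3  d4:2  d5:2 → peak 7
Best is B@3, peak 7.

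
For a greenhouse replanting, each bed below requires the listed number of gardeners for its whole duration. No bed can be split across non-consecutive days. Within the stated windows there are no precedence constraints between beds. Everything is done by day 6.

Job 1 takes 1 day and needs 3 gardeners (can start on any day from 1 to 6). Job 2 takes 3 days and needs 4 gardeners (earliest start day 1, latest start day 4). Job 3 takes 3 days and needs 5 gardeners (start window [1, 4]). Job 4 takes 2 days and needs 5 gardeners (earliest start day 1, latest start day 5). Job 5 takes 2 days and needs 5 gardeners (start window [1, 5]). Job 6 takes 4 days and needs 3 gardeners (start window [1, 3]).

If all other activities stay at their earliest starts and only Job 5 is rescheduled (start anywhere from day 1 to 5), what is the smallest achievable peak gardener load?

20

Job 5@1: d1:25  d2:22  d3:12  d4:3  d5:0  d6:0 → peak 25
Job 5@2: d1:20  d2:22  d3:17  d4:3  d5:0  d6:0 → peak 22
Job 5@3: d1:20  d2:17  d3:17  d4:8  d5:0  d6:0 → peak 20
Job 5@4: d1:20  d2:17  d3:12  d4:8  d5:5  d6:0 → peak 20
Job 5@5: d1:20  d2:17  d3:12  d4:3  d5:5  d6:5 → peak 20
Best is Job 5@3, peak 20.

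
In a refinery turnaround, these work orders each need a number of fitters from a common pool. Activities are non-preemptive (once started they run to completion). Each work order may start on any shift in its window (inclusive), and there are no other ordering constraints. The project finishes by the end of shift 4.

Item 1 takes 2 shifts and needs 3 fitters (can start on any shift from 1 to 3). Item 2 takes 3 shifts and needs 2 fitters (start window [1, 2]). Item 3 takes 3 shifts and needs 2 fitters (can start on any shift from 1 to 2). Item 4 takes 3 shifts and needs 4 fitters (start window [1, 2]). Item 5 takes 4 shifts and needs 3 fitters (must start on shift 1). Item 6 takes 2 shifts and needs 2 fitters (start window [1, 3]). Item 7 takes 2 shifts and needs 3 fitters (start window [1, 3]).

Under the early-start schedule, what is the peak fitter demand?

Early-start schedule: Item 1@1, Item 2@1, Item 3@1, Item 4@1, Item 5@1, Item 6@1, Item 7@1.
Load per shift: shift 1: 19, shift 2: 19, shift 3: 11, shift 4: 3.
Peak is 19.

19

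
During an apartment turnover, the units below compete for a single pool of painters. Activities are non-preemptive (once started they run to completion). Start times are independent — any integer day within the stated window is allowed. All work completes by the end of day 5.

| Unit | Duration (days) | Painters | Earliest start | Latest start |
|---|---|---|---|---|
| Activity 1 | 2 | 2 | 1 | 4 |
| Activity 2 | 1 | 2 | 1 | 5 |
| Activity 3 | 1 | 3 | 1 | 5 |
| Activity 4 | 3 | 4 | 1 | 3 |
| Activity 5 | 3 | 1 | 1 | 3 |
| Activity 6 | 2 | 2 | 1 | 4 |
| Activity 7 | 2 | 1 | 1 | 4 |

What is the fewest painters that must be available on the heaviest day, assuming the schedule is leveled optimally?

Early-start (Activity 1@1, Activity 2@1, Activity 3@1, Activity 4@1, Activity 5@1, Activity 6@1, Activity 7@1) gives peak 15: d1:15  d2:10  d3:5  d4:0  d5:0.
Shift Activity 2→2, Activity 4→3, Activity 6→4, Activity 7→2.
Schedule Activity 1@1, Activity 2@2, Activity 3@1, Activity 4@3, Activity 5@1, Activity 6@4, Activity 7@2: d1:6  d2:6  d3:6  d4:6  d5:6 — peak 6.
Total painter-days = 30 over 5 days ⇒ peak ≥ ⌈30/5⌉ = 6, so 6 is optimal.

6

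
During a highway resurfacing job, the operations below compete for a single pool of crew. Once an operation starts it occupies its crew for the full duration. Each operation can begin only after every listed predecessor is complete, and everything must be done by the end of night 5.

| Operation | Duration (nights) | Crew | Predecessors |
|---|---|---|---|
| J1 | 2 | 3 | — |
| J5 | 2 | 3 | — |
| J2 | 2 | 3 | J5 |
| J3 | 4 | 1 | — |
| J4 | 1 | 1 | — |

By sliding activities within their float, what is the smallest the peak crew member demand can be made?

Early-start (J1@1, J5@1, J2@3, J3@1, J4@1) gives peak 8: n1:8  n2:7  n3:4  n4:4  n5:0.
Shift J4→3.
Schedule J1@1, J5@1, J2@3, J3@1, J4@3: n1:7  n2:7  n3:5  n4:4  n5:0 — peak 7.

7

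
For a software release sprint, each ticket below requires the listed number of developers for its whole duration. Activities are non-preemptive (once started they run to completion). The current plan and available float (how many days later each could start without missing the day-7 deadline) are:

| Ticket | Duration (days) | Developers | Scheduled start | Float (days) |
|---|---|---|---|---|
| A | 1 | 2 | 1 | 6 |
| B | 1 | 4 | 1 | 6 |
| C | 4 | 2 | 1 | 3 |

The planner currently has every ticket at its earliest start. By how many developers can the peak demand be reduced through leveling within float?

4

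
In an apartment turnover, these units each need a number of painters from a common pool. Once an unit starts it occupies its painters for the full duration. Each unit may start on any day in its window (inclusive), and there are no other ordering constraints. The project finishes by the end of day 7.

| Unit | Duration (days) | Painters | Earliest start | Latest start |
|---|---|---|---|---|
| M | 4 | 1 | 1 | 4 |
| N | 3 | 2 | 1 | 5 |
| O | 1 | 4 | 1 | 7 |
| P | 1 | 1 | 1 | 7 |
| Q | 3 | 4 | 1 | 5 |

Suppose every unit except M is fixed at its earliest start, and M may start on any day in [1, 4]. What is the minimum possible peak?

11

M@1: d1:12  d2:7  d3:7  d4:1  d5:0  d6:0  d7:0 → peak 12
M@2: d1:11  d2:7  d3:7  d4:1  d5:1  d6:0  d7:0 → peak 11
M@3: d1:11  d2:6  d3:7  d4:1  d5:1  d6:1  d7:0 → peak 11
M@4: d1:11  d2:6  d3:6  d4:1  d5:1  d6:1  d7:1 → peak 11
Best is M@2, peak 11.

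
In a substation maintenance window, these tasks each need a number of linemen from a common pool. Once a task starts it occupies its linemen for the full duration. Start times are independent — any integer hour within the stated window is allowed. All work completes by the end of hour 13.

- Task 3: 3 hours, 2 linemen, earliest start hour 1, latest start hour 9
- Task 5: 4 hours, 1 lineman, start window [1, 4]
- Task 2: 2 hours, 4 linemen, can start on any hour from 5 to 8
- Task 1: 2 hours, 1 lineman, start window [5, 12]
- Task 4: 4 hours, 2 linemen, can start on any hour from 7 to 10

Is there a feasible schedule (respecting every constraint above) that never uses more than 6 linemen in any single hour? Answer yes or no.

Schedule Task 3@1, Task 5@1, Task 2@5, Task 1@7, Task 4@7: h1:3  h2:3  h3:3  h4:1  h5:4  h6:4  h7:3  h8:3  h9:2  h10:2  h11:0  h12:0  h13:0 — peak 4 ≤ 6.

yes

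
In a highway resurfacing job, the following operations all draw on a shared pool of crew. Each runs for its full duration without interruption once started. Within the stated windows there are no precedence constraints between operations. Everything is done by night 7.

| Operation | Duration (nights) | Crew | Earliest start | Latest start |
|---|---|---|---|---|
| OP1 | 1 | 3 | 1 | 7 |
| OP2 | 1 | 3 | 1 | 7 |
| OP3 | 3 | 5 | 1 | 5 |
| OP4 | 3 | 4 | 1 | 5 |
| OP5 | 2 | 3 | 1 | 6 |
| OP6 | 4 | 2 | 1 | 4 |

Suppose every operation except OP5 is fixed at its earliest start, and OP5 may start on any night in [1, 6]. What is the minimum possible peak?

17

OP5@1: n1:20  n2:14  n3:11  n4:2  n5:0  n6:0  n7:0 → peak 20
OP5@2: n1:17  n2:14  n3:14  n4:2  n5:0  n6:0  n7:0 → peak 17
OP5@3: n1:17  n2:11  n3:14  n4:5  n5:0  n6:0  n7:0 → peak 17
OP5@4: n1:17  n2:11  n3:11  n4:5  n5:3  n6:0  n7:0 → peak 17
OP5@5: n1:17  n2:11  n3:11  n4:2  n5:3  n6:3  n7:0 → peak 17
OP5@6: n1:17  n2:11  n3:11  n4:2  n5:0  n6:3  n7:3 → peak 17
Best is OP5@2, peak 17.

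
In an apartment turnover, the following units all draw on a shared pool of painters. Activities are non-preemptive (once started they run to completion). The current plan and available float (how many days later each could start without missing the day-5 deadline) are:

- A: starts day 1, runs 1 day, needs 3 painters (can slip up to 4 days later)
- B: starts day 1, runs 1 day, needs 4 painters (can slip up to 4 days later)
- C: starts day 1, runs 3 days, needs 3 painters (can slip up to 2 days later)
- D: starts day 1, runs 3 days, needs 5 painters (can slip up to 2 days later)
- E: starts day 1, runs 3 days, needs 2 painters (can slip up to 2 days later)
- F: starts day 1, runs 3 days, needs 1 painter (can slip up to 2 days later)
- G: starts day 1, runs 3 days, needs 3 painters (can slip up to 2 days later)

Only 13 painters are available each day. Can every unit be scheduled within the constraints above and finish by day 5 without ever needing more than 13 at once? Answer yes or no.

The minimum achievable peak is 14; 13 < 14, so no feasible schedule stays within the cap.

no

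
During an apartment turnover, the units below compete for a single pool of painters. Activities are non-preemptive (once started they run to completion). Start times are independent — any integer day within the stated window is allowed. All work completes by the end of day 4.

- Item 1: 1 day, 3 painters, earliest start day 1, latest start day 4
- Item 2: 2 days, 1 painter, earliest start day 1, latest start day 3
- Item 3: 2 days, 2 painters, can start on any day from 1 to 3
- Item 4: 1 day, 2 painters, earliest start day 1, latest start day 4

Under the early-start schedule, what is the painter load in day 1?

8

At early start, day 1 has: Item 1, Item 2, Item 3, Item 4.
Demand: 3 + 1 + 2 + 2 = 8.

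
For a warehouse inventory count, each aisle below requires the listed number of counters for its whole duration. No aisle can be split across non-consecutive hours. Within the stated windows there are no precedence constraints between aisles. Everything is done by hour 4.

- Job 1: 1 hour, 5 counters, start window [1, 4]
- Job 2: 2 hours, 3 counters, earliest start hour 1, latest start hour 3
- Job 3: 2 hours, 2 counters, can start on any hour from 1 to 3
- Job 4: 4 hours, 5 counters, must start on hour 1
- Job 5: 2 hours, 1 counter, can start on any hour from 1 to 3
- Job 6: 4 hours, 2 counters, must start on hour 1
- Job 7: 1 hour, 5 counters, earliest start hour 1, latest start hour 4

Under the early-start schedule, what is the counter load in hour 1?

23

At early start, hour 1 has: Job 1, Job 2, Job 3, Job 4, Job 5, Job 6, Job 7.
Demand: 5 + 3 + 2 + 5 + 1 + 2 + 5 = 23.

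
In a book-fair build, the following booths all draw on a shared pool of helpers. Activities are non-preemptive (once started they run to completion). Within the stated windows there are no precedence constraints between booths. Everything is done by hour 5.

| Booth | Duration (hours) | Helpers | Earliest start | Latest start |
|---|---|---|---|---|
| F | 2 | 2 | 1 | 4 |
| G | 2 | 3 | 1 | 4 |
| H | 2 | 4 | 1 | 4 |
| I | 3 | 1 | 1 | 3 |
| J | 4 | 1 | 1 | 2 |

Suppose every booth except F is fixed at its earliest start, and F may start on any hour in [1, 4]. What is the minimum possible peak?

9

F@1: h1:11  h2:11  h3:2  h4:1  h5:0 → peak 11
F@2: h1:9  h2:11  h3:4  h4:1  h5:0 → peak 11
F@3: h1:9  h2:9  h3:4  h4:3  h5:0 → peak 9
F@4: h1:9  h2:9  h3:2  h4:3  h5:2 → peak 9
Best is F@3, peak 9.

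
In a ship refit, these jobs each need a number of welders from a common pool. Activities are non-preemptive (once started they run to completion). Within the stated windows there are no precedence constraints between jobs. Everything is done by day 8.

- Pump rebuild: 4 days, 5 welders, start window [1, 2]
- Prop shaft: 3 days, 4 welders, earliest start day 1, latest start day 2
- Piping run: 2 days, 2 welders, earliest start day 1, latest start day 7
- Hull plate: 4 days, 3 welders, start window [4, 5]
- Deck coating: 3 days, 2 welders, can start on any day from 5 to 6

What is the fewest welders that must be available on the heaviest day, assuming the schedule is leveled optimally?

Early-start (Pump rebuild@1, Prop shaft@1, Piping run@1, Hull plate@4, Deck coating@5) gives peak 11: d1:11  d2:11  d3:9  d4:8  d5:5  d6:5  d7:5  d8:0.
Shift Piping run→4, Hull plate→5.
Schedule Pump rebuild@1, Prop shaft@1, Piping run@4, Hull plate@5, Deck coating@5: d1:9  d2:9  d3:9  d4:7  d5:7  d6:5  d7:5  d8:3 — peak 9.

9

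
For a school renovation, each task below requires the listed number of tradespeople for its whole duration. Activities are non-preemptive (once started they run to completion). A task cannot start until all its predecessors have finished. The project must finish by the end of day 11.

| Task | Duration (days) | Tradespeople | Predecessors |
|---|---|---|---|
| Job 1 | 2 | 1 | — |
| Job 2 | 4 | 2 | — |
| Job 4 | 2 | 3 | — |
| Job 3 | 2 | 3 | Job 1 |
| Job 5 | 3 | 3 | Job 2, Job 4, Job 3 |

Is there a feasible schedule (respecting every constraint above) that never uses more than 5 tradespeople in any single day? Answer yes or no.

yes

Schedule Job 1@1, Job 2@1, Job 4@5, Job 3@7, Job 5@9: d1:3  d2:3  d3:2  d4:2  d5:3  d6:3  d7:3  d8:3  d9:3  d10:3  d11:3 — peak 3 ≤ 5.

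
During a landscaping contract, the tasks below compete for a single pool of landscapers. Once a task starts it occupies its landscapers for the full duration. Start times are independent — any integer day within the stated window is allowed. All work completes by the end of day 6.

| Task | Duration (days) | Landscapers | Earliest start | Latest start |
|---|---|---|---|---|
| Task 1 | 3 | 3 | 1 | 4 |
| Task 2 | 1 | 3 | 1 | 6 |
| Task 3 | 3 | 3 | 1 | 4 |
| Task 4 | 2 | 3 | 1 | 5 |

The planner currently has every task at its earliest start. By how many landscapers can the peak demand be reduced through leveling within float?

6

Early-start peak: d1:12  d2:9  d3:6  d4:0  d5:0  d6:0 ⇒ 12.
Leveled (Task 1@1, Task 2@1, Task 3@2, Task 4@4): d1:6  d2:6  d3:6  d4:6  d5:3  d6:0 ⇒ 6.
Reduction 12 − 6 = 6.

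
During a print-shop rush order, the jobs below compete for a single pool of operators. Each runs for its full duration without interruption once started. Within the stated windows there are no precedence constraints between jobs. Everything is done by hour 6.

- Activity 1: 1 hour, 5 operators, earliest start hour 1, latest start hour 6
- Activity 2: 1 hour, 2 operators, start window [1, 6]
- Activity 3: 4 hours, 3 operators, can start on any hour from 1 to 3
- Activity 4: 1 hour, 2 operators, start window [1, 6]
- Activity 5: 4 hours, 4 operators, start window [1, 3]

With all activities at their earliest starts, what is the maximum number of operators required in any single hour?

16

Early-start schedule: Activity 1@1, Activity 2@1, Activity 3@1, Activity 4@1, Activity 5@1.
Load per hour: hour 1: 16, hour 2: 7, hour 3: 7, hour 4: 7, hour 5: 0, hour 6: 0.
Peak is 16.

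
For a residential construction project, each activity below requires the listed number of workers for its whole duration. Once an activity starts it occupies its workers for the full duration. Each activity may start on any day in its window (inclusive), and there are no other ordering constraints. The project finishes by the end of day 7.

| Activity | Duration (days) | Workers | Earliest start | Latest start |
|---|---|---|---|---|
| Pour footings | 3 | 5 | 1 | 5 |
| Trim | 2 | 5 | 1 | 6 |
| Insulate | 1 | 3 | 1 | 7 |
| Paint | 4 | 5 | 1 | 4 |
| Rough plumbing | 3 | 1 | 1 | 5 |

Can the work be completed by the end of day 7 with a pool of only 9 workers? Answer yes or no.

no

The minimum achievable peak is 10; 9 < 10, so no feasible schedule stays within the cap.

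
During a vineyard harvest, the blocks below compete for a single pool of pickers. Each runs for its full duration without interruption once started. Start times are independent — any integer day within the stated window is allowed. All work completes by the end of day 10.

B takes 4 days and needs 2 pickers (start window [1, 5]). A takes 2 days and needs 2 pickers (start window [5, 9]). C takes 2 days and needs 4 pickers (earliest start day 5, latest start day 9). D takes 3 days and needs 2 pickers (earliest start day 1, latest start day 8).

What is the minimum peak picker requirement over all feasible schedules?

4

Early-start (B@1, A@5, C@5, D@1) gives peak 6: d1:4  d2:4  d3:4  d4:2  d5:6  d6:6  d7:0  d8:0  d9:0  d10:0.
Shift C→7.
Schedule B@1, A@5, C@7, D@1: d1:4  d2:4  d3:4  d4:2  d5:2  d6:2  d7:4  d8:4  d9:0  d10:0 — peak 4.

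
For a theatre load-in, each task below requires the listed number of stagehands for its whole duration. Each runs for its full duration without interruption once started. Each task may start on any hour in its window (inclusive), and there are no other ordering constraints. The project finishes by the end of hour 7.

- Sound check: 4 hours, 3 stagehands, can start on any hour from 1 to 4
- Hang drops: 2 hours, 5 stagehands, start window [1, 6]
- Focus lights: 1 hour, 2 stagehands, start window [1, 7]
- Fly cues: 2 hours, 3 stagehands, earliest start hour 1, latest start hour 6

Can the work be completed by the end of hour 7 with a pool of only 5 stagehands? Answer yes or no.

The minimum achievable peak is 6; 5 < 6, so no feasible schedule stays within the cap.

no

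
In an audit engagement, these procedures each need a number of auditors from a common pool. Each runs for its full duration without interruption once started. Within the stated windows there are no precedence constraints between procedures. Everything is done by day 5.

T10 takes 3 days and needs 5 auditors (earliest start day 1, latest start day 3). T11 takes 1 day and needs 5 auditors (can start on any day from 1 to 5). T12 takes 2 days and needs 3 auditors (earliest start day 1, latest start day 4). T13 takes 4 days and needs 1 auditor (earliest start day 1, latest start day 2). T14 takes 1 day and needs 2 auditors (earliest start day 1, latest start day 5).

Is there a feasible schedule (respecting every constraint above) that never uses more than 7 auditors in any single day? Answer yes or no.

The minimum achievable peak is 8; 7 < 8, so no feasible schedule stays within the cap.

no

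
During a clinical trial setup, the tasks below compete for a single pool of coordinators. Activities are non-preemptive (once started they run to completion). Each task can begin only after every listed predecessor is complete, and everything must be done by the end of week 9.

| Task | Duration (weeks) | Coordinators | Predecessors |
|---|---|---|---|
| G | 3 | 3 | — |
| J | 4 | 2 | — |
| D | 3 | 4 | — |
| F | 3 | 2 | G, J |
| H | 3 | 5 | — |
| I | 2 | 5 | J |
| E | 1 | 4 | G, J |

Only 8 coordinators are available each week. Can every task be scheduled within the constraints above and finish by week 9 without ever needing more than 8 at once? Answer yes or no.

no

The minimum achievable peak is 9; 8 < 9, so no feasible schedule stays within the cap.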